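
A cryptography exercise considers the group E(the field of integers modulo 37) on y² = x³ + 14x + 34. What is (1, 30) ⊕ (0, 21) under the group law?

(6, 36)

(1, 30) + (0, 21). λ = (21 - 30)/(0 - 1) ≡ 28/36 mod 37. 36⁻¹ ≡ 36 (mod 37), so λ ≡ 9.
  x = λ² - 1 - 0 = 81 - 1 ≡ 6; y = λ·(1 - 6) - 30 ≡ 36. → (6, 36)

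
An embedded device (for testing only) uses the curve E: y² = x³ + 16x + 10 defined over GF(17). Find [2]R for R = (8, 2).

(2, 4)

tangent at (8, 2): λ = (3·8² + 16)/(2·2) ≡ 4/4. 4⁻¹ ≡ 13 (mod 17), so λ ≡ 4·13 ≡ 1.
  x = λ² - 8 - 8 = 1 - 16 ≡ 2; y = λ·(8 - 2) - 2 ≡ 4. → (2, 4)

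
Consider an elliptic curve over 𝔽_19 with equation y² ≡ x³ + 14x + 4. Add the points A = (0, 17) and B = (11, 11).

(5, 3)

(0, 17) + (11, 11). λ = (11 - 17)/(11 - 0) ≡ 13/11 mod 19. 11⁻¹ ≡ 7 (mod 19) since 11·7 = 77 ≡ 1, so λ ≡ 15.
  x = λ² - 0 - 11 = 225 - 11 ≡ 5; y = λ·(0 - 5) - 17 ≡ 3. → (5, 3)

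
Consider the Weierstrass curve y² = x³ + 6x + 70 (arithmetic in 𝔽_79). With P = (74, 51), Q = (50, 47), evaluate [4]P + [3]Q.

First 4P:
Double-and-add on 4 = (100)₂. Start with P = (74, 51) for the leading 1-bit.
double: tangent at (74, 51): λ = (3·74² + 6)/(2·51) ≡ 2/23. 23⁻¹ ≡ 55 (mod 79), so λ ≡ 2·55 ≡ 31.
  x = λ² - 74 - 74 = 961 - 148 ≡ 23; y = λ·(74 - 23) - 51 ≡ 29. → (23, 29)
double: tangent at (23, 29): λ = (3·23² + 6)/(2·29) ≡ 13/58. 58⁻¹ ≡ 15 (mod 79) since 58·15 = 870 ≡ 1, so λ ≡ 13·15 ≡ 37.
  x = λ² - 23 - 23 = 1369 - 46 ≡ 59; y = λ·(23 - 59) - 29 ≡ 61. → (59, 61)
4P = (59, 61).
Next 3Q:
Repeated addition: build up to 3Q.
2Q: tangent at (50, 47): λ = (3·50² + 6)/(2·47) ≡ 1/15. 15⁻¹ ≡ 58 (mod 79), so λ ≡ 1·58 ≡ 58.
  x = λ² - 50 - 50 = 3364 - 100 ≡ 25; y = λ·(50 - 25) - 47 ≡ 60. → (25, 60)
3Q: (25, 60) + (50, 47). λ = (47 - 60)/(50 - 25) ≡ 66/25 mod 79. 25⁻¹ ≡ 19 (mod 79) since 25·19 = 475 ≡ 1, so λ ≡ 69.
  x = λ² - 25 - 50 = 4761 - 75 ≡ 25; y = λ·(25 - 25) - 60 ≡ 19. → (25, 19)
3Q = (25, 19).
Finally 4P + 3Q:
(59, 61) + (25, 19). λ = (19 - 61)/(25 - 59) ≡ 37/45 mod 79. 45⁻¹ ≡ 72 (mod 79) since 45·72 = 3240 ≡ 1, so λ ≡ 57.
  x = λ² - 59 - 25 = 3249 - 84 ≡ 5; y = λ·(59 - 5) - 61 ≡ 15. → (5, 15)

(5, 15)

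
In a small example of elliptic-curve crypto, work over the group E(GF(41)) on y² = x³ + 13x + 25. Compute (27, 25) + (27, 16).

The two points share x = 27 and their y-coordinates satisfy 25 + 16 ≡ 0 (mod 41), so they are inverses. Their sum is 𝒪.

O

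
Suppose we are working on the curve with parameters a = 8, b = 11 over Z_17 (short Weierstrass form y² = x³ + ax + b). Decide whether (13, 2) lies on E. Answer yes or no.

y² = 2² ≡ 4; x³ + 8x + 11 = 2312 ≡ 0 (mod 17). 4 ≠ 0.

no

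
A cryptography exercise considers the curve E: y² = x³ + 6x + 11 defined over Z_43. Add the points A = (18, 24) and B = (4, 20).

(18, 24) + (4, 20). λ = (20 - 24)/(4 - 18) ≡ 39/29 mod 43. 29⁻¹ ≡ 3 (mod 43) since 29·3 = 87 ≡ 1, so λ ≡ 31.
  x = λ² - 18 - 4 = 961 - 22 ≡ 36; y = λ·(18 - 36) - 24 ≡ 20. → (36, 20)

(36, 20)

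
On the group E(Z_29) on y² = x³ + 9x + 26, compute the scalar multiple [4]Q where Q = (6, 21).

(2, 9)

Double-and-add on 4 = (100)₂. Start with Q = (6, 21) for the leading 1-bit.
double: tangent at (6, 21): λ = (3·6² + 9)/(2·21) ≡ 1/13. 13⁻¹ ≡ 9 (mod 29) since 13·9 = 117 ≡ 1, so λ ≡ 1·9 ≡ 9.
  x = λ² - 6 - 6 = 81 - 12 ≡ 11; y = λ·(6 - 11) - 21 ≡ 21. → (11, 21)
double: tangent at (11, 21): λ = (3·11² + 9)/(2·21) ≡ 24/13. 13⁻¹ ≡ 9 (mod 29), so λ ≡ 24·9 ≡ 13.
  x = λ² - 11 - 11 = 169 - 22 ≡ 2; y = λ·(11 - 2) - 21 ≡ 9. → (2, 9)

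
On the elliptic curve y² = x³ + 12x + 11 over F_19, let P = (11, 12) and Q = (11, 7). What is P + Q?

The two points share x = 11 and their y-coordinates satisfy 12 + 7 ≡ 0 (mod 19), so they are inverses. Their sum is the point at infinity.

O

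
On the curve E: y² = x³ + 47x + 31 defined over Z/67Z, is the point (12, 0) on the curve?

y² = 0² ≡ 0; x³ + 47x + 31 = 2323 ≡ 45 (mod 67). 0 ≠ 45.

no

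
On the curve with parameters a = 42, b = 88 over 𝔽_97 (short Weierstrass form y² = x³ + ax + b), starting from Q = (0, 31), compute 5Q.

Repeated addition: build up to 5Q.
2Q: tangent at (0, 31): λ = (3·0² + 42)/(2·31) ≡ 42/62. 62⁻¹ ≡ 36 (mod 97), so λ ≡ 42·36 ≡ 57.
  x = λ² - 0 - 0 = 3249 - 0 ≡ 48; y = λ·(0 - 48) - 31 ≡ 46. → (48, 46)
3Q: (48, 46) + (0, 31). λ = (31 - 46)/(0 - 48) ≡ 82/49 mod 97. 49⁻¹ ≡ 2 (mod 97), so λ ≡ 67.
  x = λ² - 48 - 0 = 4489 - 48 ≡ 76; y = λ·(48 - 76) - 46 ≡ 18. → (76, 18)
4Q: (76, 18) + (0, 31). λ = (31 - 18)/(0 - 76) ≡ 13/21 mod 97. 21⁻¹ ≡ 37 (mod 97) since 21·37 = 777 ≡ 1, so λ ≡ 93.
  x = λ² - 76 - 0 = 8649 - 76 ≡ 37; y = λ·(76 - 37) - 18 ≡ 20. → (37, 20)
5Q: (37, 20) + (0, 31). λ = (31 - 20)/(0 - 37) ≡ 11/60 mod 97. 60⁻¹ ≡ 76 (mod 97), so λ ≡ 60.
  x = λ² - 37 - 0 = 3600 - 37 ≡ 71; y = λ·(37 - 71) - 20 ≡ 74. → (71, 74)

(71, 74)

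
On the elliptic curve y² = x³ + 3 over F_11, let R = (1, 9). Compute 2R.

tangent at (1, 9): λ = (3·1² + 0)/(2·9) ≡ 3/7. 7⁻¹ ≡ 8 (mod 11), so λ ≡ 3·8 ≡ 2.
  x = λ² - 1 - 1 = 4 - 2 ≡ 2; y = λ·(1 - 2) - 9 ≡ 0. → (2, 0)

(2, 0)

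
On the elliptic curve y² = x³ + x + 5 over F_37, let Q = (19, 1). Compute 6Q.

(18, 3)

Repeated addition: build up to 6Q.
2Q: tangent at (19, 1): λ = (3·19² + 1)/(2·1) ≡ 11/2. 2⁻¹ ≡ 19 (mod 37), so λ ≡ 11·19 ≡ 24.
  x = λ² - 19 - 19 = 576 - 38 ≡ 20; y = λ·(19 - 20) - 1 ≡ 12. → (20, 12)
3Q: (20, 12) + (19, 1). λ = (1 - 12)/(19 - 20) ≡ 26/36 mod 37. 36⁻¹ ≡ 36 (mod 37), so λ ≡ 11.
  x = λ² - 20 - 19 = 121 - 39 ≡ 8; y = λ·(20 - 8) - 12 ≡ 9. → (8, 9)
4Q: (8, 9) + (19, 1). λ = (1 - 9)/(19 - 8) ≡ 29/11 mod 37. 11⁻¹ ≡ 27 (mod 37), so λ ≡ 6.
  x = λ² - 8 - 19 = 36 - 27 ≡ 9; y = λ·(8 - 9) - 9 ≡ 22. → (9, 22)
5Q: (9, 22) + (19, 1). λ = (1 - 22)/(19 - 9) ≡ 16/10 mod 37. 10⁻¹ ≡ 26 (mod 37), so λ ≡ 9.
  x = λ² - 9 - 19 = 81 - 28 ≡ 16; y = λ·(9 - 16) - 22 ≡ 26. → (16, 26)
6Q: (16, 26) + (19, 1). λ = (1 - 26)/(19 - 16) ≡ 12/3 mod 37. 3⁻¹ ≡ 25 (mod 37) since 3·25 = 75 ≡ 1, so λ ≡ 4.
  x = λ² - 16 - 19 = 16 - 35 ≡ 18; y = λ·(16 - 18) - 26 ≡ 3. → (18, 3)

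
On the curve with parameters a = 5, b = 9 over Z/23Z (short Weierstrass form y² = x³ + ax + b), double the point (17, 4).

tangent at (17, 4): λ = (3·17² + 5)/(2·4) ≡ 21/8. 8⁻¹ ≡ 3 (mod 23) since 8·3 = 24 ≡ 1, so λ ≡ 21·3 ≡ 17.
  x = λ² - 17 - 17 = 289 - 34 ≡ 2; y = λ·(17 - 2) - 4 ≡ 21. → (2, 21)

(2, 21)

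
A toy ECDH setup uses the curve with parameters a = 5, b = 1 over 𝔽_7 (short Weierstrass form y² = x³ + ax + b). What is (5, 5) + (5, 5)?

tangent at (5, 5): λ = (3·5² + 5)/(2·5) ≡ 3/3. 3⁻¹ ≡ 5 (mod 7), so λ ≡ 3·5 ≡ 1.
  x = λ² - 5 - 5 = 1 - 10 ≡ 5; y = λ·(5 - 5) - 5 ≡ 2. → (5, 2)

(5, 2)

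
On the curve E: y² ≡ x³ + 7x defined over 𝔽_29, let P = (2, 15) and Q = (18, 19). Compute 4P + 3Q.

(18, 10)

First 4P:
Double-and-add on 4 = (100)₂. Start with P = (2, 15) for the leading 1-bit.
double: tangent at (2, 15): λ = (3·2² + 7)/(2·15) ≡ 19/1. 1⁻¹ ≡ 1 (mod 29) since 1·1 = 1 ≡ 1, so λ ≡ 19·1 ≡ 19.
  x = λ² - 2 - 2 = 361 - 4 ≡ 9; y = λ·(2 - 9) - 15 ≡ 26. → (9, 26)
double: tangent at (9, 26): λ = (3·9² + 7)/(2·26) ≡ 18/23. 23⁻¹ ≡ 24 (mod 29) since 23·24 = 552 ≡ 1, so λ ≡ 18·24 ≡ 26.
  x = λ² - 9 - 9 = 676 - 18 ≡ 20; y = λ·(9 - 20) - 26 ≡ 7. → (20, 7)
4P = (20, 7).
Next 3Q:
Repeated addition: build up to 3Q.
2Q: tangent at (18, 19): λ = (3·18² + 7)/(2·19) ≡ 22/9. 9⁻¹ ≡ 13 (mod 29) since 9·13 = 117 ≡ 1, so λ ≡ 22·13 ≡ 25.
  x = λ² - 18 - 18 = 625 - 36 ≡ 9; y = λ·(18 - 9) - 19 ≡ 3. → (9, 3)
3Q: (9, 3) + (18, 19). λ = (19 - 3)/(18 - 9) ≡ 16/9 mod 29. 9⁻¹ ≡ 13 (mod 29) since 9·13 = 117 ≡ 1, so λ ≡ 5.
  x = λ² - 9 - 18 = 25 - 27 ≡ 27; y = λ·(9 - 27) - 3 ≡ 23. → (27, 23)
3Q = (27, 23).
Finally 4P + 3Q:
(20, 7) + (27, 23). λ = (23 - 7)/(27 - 20) ≡ 16/7 mod 29. 7⁻¹ ≡ 25 (mod 29) since 7·25 = 175 ≡ 1, so λ ≡ 23.
  x = λ² - 20 - 27 = 529 - 47 ≡ 18; y = λ·(20 - 18) - 7 ≡ 10. → (18, 10)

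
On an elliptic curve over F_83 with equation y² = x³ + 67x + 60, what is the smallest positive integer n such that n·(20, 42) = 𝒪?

5

2P: tangent at (20, 42): λ = (3·20² + 67)/(2·42) ≡ 22/1. 1⁻¹ ≡ 1 (mod 83) since 1·1 = 1 ≡ 1, so λ ≡ 22·1 ≡ 22.
  x = λ² - 20 - 20 = 484 - 40 ≡ 29; y = λ·(20 - 29) - 42 ≡ 9. → (29, 9)
3P: (29, 9) + (20, 42). λ = (42 - 9)/(20 - 29) ≡ 33/74 mod 83. 74⁻¹ ≡ 46 (mod 83), so λ ≡ 24.
  x = λ² - 29 - 20 = 576 - 49 ≡ 29; y = λ·(29 - 29) - 9 ≡ 74. → (29, 74)
4P: (29, 74) + (20, 42). λ = (42 - 74)/(20 - 29) ≡ 51/74 mod 83. 74⁻¹ ≡ 46 (mod 83), so λ ≡ 22.
  x = λ² - 29 - 20 = 484 - 49 ≡ 20; y = λ·(29 - 20) - 74 ≡ 41. → (20, 41)
5P: (20, 41) + (20, 42): same x and y₁ ≡ -y₂, so the sum is 𝒪.
5P = 𝒪, so the order is 5.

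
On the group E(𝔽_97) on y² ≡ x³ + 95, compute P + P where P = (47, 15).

(35, 75)

tangent at (47, 15): λ = (3·47² + 0)/(2·15) ≡ 31/30. 30⁻¹ ≡ 55 (mod 97), so λ ≡ 31·55 ≡ 56.
  x = λ² - 47 - 47 = 3136 - 94 ≡ 35; y = λ·(47 - 35) - 15 ≡ 75. → (35, 75)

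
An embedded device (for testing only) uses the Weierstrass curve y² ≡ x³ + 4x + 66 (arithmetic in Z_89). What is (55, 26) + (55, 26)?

tangent at (55, 26): λ = (3·55² + 4)/(2·26) ≡ 1/52. 52⁻¹ ≡ 12 (mod 89), so λ ≡ 1·12 ≡ 12.
  x = λ² - 55 - 55 = 144 - 110 ≡ 34; y = λ·(55 - 34) - 26 ≡ 48. → (34, 48)

(34, 48)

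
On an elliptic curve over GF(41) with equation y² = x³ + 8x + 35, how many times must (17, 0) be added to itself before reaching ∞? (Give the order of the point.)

2P: (17, 0) + (17, 0): same x and y₁ ≡ -y₂, so the sum is ∞.
2P = ∞, so the order is 2.

2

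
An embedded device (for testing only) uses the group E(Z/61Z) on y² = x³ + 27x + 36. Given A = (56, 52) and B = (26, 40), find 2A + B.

First 2A:
Repeated addition: build up to 2A.
2A: tangent at (56, 52): λ = (3·56² + 27)/(2·52) ≡ 41/43. 43⁻¹ ≡ 44 (mod 61), so λ ≡ 41·44 ≡ 35.
  x = λ² - 56 - 56 = 1225 - 112 ≡ 15; y = λ·(56 - 15) - 52 ≡ 41. → (15, 41)
2A = (15, 41).
Finally 2A + B:
(15, 41) + (26, 40). λ = (40 - 41)/(26 - 15) ≡ 60/11 mod 61. 11⁻¹ ≡ 50 (mod 61) since 11·50 = 550 ≡ 1, so λ ≡ 11.
  x = λ² - 15 - 26 = 121 - 41 ≡ 19; y = λ·(15 - 19) - 41 ≡ 37. → (19, 37)

(19, 37)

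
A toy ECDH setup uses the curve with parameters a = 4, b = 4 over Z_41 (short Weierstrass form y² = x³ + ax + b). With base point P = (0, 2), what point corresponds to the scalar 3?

Repeated addition: build up to 3P.
2P: tangent at (0, 2): λ = (3·0² + 4)/(2·2) ≡ 4/4. 4⁻¹ ≡ 31 (mod 41) since 4·31 = 124 ≡ 1, so λ ≡ 4·31 ≡ 1.
  x = λ² - 0 - 0 = 1 - 0 ≡ 1; y = λ·(0 - 1) - 2 ≡ 38. → (1, 38)
3P: (1, 38) + (0, 2). λ = (2 - 38)/(0 - 1) ≡ 5/40 mod 41. 40⁻¹ ≡ 40 (mod 41), so λ ≡ 36.
  x = λ² - 1 - 0 = 1296 - 1 ≡ 24; y = λ·(1 - 24) - 38 ≡ 36. → (24, 36)

(24, 36)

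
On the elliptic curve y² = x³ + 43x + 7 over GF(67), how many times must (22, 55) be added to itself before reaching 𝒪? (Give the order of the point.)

2P: tangent at (22, 55): λ = (3·22² + 43)/(2·55) ≡ 21/43. 43⁻¹ ≡ 53 (mod 67) since 43·53 = 2279 ≡ 1, so λ ≡ 21·53 ≡ 41.
  x = λ² - 22 - 22 = 1681 - 44 ≡ 29; y = λ·(22 - 29) - 55 ≡ 60. → (29, 60)
3P: (29, 60) + (22, 55). λ = (55 - 60)/(22 - 29) ≡ 62/60 mod 67. 60⁻¹ ≡ 19 (mod 67) since 60·19 = 1140 ≡ 1, so λ ≡ 39.
  x = λ² - 29 - 22 = 1521 - 51 ≡ 63; y = λ·(29 - 63) - 60 ≡ 21. → (63, 21)
4P: (63, 21) + (22, 55). λ = (55 - 21)/(22 - 63) ≡ 34/26 mod 67. 26⁻¹ ≡ 49 (mod 67) since 26·49 = 1274 ≡ 1, so λ ≡ 58.
  x = λ² - 63 - 22 = 3364 - 85 ≡ 63; y = λ·(63 - 63) - 21 ≡ 46. → (63, 46)
5P: (63, 46) + (22, 55). λ = (55 - 46)/(22 - 63) ≡ 9/26 mod 67. 26⁻¹ ≡ 49 (mod 67), so λ ≡ 39.
  x = λ² - 63 - 22 = 1521 - 85 ≡ 29; y = λ·(63 - 29) - 46 ≡ 7. → (29, 7)
6P: (29, 7) + (22, 55). λ = (55 - 7)/(22 - 29) ≡ 48/60 mod 67. 60⁻¹ ≡ 19 (mod 67), so λ ≡ 41.
  x = λ² - 29 - 22 = 1681 - 51 ≡ 22; y = λ·(29 - 22) - 7 ≡ 12. → (22, 12)
7P: (22, 12) + (22, 55): same x and y₁ ≡ -y₂, so the sum is 𝒪.
7P = 𝒪, so the order is 7.

7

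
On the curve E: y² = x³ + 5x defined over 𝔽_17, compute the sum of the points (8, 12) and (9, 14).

(4, 13)

(8, 12) + (9, 14). λ = (14 - 12)/(9 - 8) ≡ 2/1 mod 17. 1⁻¹ ≡ 1 (mod 17) since 1·1 = 1 ≡ 1, so λ ≡ 2.
  x = λ² - 8 - 9 = 4 - 17 ≡ 4; y = λ·(8 - 4) - 12 ≡ 13. → (4, 13)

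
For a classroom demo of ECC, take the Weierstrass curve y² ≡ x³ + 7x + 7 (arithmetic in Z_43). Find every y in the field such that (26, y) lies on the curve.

x³ + 7x + 7 = 17765 ≡ 6 (mod 43).
Square roots of 6 mod 43: 7 and 36 (since 7² = 49 ≡ 6).

7, 36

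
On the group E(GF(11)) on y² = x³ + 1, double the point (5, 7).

(10, 0)

tangent at (5, 7): λ = (3·5² + 0)/(2·7) ≡ 9/3. 3⁻¹ ≡ 4 (mod 11), so λ ≡ 9·4 ≡ 3.
  x = λ² - 5 - 5 = 9 - 10 ≡ 10; y = λ·(5 - 10) - 7 ≡ 0. → (10, 0)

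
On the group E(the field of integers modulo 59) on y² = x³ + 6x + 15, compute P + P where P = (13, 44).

tangent at (13, 44): λ = (3·13² + 6)/(2·44) ≡ 41/29. 29⁻¹ ≡ 57 (mod 59) since 29·57 = 1653 ≡ 1, so λ ≡ 41·57 ≡ 36.
  x = λ² - 13 - 13 = 1296 - 26 ≡ 31; y = λ·(13 - 31) - 44 ≡ 16. → (31, 16)

(31, 16)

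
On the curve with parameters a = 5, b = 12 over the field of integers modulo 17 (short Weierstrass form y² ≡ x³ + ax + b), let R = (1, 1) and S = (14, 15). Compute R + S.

(1, 1) + (14, 15). λ = (15 - 1)/(14 - 1) ≡ 14/13 mod 17. 13⁻¹ ≡ 4 (mod 17) since 13·4 = 52 ≡ 1, so λ ≡ 5.
  x = λ² - 1 - 14 = 25 - 15 ≡ 10; y = λ·(1 - 10) - 1 ≡ 5. → (10, 5)

(10, 5)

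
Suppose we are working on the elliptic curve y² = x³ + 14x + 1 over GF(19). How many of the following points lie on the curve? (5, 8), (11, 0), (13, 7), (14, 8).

0

(5, 8): 8² ≡ 7, rhs ≡ 6 → off.
(11, 0): 0² ≡ 0, rhs ≡ 4 → off.
(13, 7): 7² ≡ 11, rhs ≡ 5 → off.
(14, 8): 8² ≡ 7, rhs ≡ 15 → off.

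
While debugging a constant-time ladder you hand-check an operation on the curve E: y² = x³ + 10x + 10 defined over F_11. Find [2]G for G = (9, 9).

tangent at (9, 9): λ = (3·9² + 10)/(2·9) ≡ 0/7. 7⁻¹ ≡ 8 (mod 11), so λ ≡ 0·8 ≡ 0.
  x = λ² - 9 - 9 = 0 - 18 ≡ 4; y = λ·(9 - 4) - 9 ≡ 2. → (4, 2)

(4, 2)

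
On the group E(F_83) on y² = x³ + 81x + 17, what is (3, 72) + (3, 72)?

(62, 29)

tangent at (3, 72): λ = (3·3² + 81)/(2·72) ≡ 25/61. 61⁻¹ ≡ 49 (mod 83), so λ ≡ 25·49 ≡ 63.
  x = λ² - 3 - 3 = 3969 - 6 ≡ 62; y = λ·(3 - 62) - 72 ≡ 29. → (62, 29)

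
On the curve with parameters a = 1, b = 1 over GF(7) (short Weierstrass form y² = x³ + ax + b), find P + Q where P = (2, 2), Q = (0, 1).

(0, 6)

(2, 2) + (0, 1). λ = (1 - 2)/(0 - 2) ≡ 6/5 mod 7. 5⁻¹ ≡ 3 (mod 7), so λ ≡ 4.
  x = λ² - 2 - 0 = 16 - 2 ≡ 0; y = λ·(2 - 0) - 2 ≡ 6. → (0, 6)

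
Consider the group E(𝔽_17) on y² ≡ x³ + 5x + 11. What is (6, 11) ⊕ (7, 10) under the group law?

(6, 11) + (7, 10). λ = (10 - 11)/(7 - 6) ≡ 16/1 mod 17. 1⁻¹ ≡ 1 (mod 17), so λ ≡ 16.
  x = λ² - 6 - 7 = 256 - 13 ≡ 5; y = λ·(6 - 5) - 11 ≡ 5. → (5, 5)

(5, 5)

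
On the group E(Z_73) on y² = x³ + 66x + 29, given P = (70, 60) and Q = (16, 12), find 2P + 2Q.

First 2P:
Repeated addition: build up to 2P.
2P: tangent at (70, 60): λ = (3·70² + 66)/(2·60) ≡ 20/47. 47⁻¹ ≡ 14 (mod 73), so λ ≡ 20·14 ≡ 61.
  x = λ² - 70 - 70 = 3721 - 140 ≡ 4; y = λ·(70 - 4) - 60 ≡ 24. → (4, 24)
2P = (4, 24).
Next 2Q:
Repeated addition: build up to 2Q.
2Q: tangent at (16, 12): λ = (3·16² + 66)/(2·12) ≡ 31/24. 24⁻¹ ≡ 70 (mod 73), so λ ≡ 31·70 ≡ 53.
  x = λ² - 16 - 16 = 2809 - 32 ≡ 3; y = λ·(16 - 3) - 12 ≡ 20. → (3, 20)
2Q = (3, 20).
Finally 2P + 2Q:
(4, 24) + (3, 20). λ = (20 - 24)/(3 - 4) ≡ 69/72 mod 73. 72⁻¹ ≡ 72 (mod 73) since 72·72 = 5184 ≡ 1, so λ ≡ 4.
  x = λ² - 4 - 3 = 16 - 7 ≡ 9; y = λ·(4 - 9) - 24 ≡ 29. → (9, 29)

(9, 29)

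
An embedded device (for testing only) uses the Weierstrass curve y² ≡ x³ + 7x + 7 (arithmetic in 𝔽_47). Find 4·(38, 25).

Write G = (38, 25).
Repeated addition: build up to 4G.
2G: tangent at (38, 25): λ = (3·38² + 7)/(2·25) ≡ 15/3. 3⁻¹ ≡ 16 (mod 47), so λ ≡ 15·16 ≡ 5.
  x = λ² - 38 - 38 = 25 - 76 ≡ 43; y = λ·(38 - 43) - 25 ≡ 44. → (43, 44)
3G: (43, 44) + (38, 25). λ = (25 - 44)/(38 - 43) ≡ 28/42 mod 47. 42⁻¹ ≡ 28 (mod 47) since 42·28 = 1176 ≡ 1, so λ ≡ 32.
  x = λ² - 43 - 38 = 1024 - 81 ≡ 3; y = λ·(43 - 3) - 44 ≡ 14. → (3, 14)
4G: (3, 14) + (38, 25). λ = (25 - 14)/(38 - 3) ≡ 11/35 mod 47. 35⁻¹ ≡ 43 (mod 47) since 35·43 = 1505 ≡ 1, so λ ≡ 3.
  x = λ² - 3 - 38 = 9 - 41 ≡ 15; y = λ·(3 - 15) - 14 ≡ 44. → (15, 44)

(15, 44)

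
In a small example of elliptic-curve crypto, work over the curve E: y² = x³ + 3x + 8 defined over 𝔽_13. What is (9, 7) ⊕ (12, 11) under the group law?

(9, 7) + (12, 11). λ = (11 - 7)/(12 - 9) ≡ 4/3 mod 13. 3⁻¹ ≡ 9 (mod 13) since 3·9 = 27 ≡ 1, so λ ≡ 10.
  x = λ² - 9 - 12 = 100 - 21 ≡ 1; y = λ·(9 - 1) - 7 ≡ 8. → (1, 8)

(1, 8)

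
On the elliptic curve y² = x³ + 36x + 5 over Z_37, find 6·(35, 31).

(28, 32)

Write Q = (35, 31).
Double-and-add on 6 = (110)₂. Start with Q = (35, 31) for the leading 1-bit.
double: tangent at (35, 31): λ = (3·35² + 36)/(2·31) ≡ 11/25. 25⁻¹ ≡ 3 (mod 37) since 25·3 = 75 ≡ 1, so λ ≡ 11·3 ≡ 33.
  x = λ² - 35 - 35 = 1089 - 70 ≡ 20; y = λ·(35 - 20) - 31 ≡ 20. → (20, 20)
add Q: (20, 20) + (35, 31). λ = (31 - 20)/(35 - 20) ≡ 11/15 mod 37. 15⁻¹ ≡ 5 (mod 37), so λ ≡ 18.
  x = λ² - 20 - 35 = 324 - 55 ≡ 10; y = λ·(20 - 10) - 20 ≡ 12. → (10, 12)
double: tangent at (10, 12): λ = (3·10² + 36)/(2·12) ≡ 3/24. 24⁻¹ ≡ 17 (mod 37), so λ ≡ 3·17 ≡ 14.
  x = λ² - 10 - 10 = 196 - 20 ≡ 28; y = λ·(10 - 28) - 12 ≡ 32. → (28, 32)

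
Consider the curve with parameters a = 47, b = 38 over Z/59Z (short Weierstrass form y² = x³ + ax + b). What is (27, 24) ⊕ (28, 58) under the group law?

(27, 24) + (28, 58). λ = (58 - 24)/(28 - 27) ≡ 34/1 mod 59. 1⁻¹ ≡ 1 (mod 59) since 1·1 = 1 ≡ 1, so λ ≡ 34.
  x = λ² - 27 - 28 = 1156 - 55 ≡ 39; y = λ·(27 - 39) - 24 ≡ 40. → (39, 40)

(39, 40)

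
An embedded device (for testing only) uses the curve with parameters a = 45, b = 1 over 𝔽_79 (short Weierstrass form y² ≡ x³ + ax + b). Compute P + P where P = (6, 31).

(69, 62)

tangent at (6, 31): λ = (3·6² + 45)/(2·31) ≡ 74/62. 62⁻¹ ≡ 65 (mod 79) since 62·65 = 4030 ≡ 1, so λ ≡ 74·65 ≡ 70.
  x = λ² - 6 - 6 = 4900 - 12 ≡ 69; y = λ·(6 - 69) - 31 ≡ 62. → (69, 62)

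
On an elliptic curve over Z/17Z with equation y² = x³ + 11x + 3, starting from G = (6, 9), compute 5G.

Repeated addition: build up to 5G.
2G: tangent at (6, 9): λ = (3·6² + 11)/(2·9) ≡ 0/1. 1⁻¹ ≡ 1 (mod 17) since 1·1 = 1 ≡ 1, so λ ≡ 0·1 ≡ 0.
  x = λ² - 6 - 6 = 0 - 12 ≡ 5; y = λ·(6 - 5) - 9 ≡ 8. → (5, 8)
3G: (5, 8) + (6, 9). λ = (9 - 8)/(6 - 5) ≡ 1/1 mod 17. 1⁻¹ ≡ 1 (mod 17) since 1·1 = 1 ≡ 1, so λ ≡ 1.
  x = λ² - 5 - 6 = 1 - 11 ≡ 7; y = λ·(5 - 7) - 8 ≡ 7. → (7, 7)
4G: (7, 7) + (6, 9). λ = (9 - 7)/(6 - 7) ≡ 2/16 mod 17. 16⁻¹ ≡ 16 (mod 17), so λ ≡ 15.
  x = λ² - 7 - 6 = 225 - 13 ≡ 8; y = λ·(7 - 8) - 7 ≡ 12. → (8, 12)
5G: (8, 12) + (6, 9). λ = (9 - 12)/(6 - 8) ≡ 14/15 mod 17. 15⁻¹ ≡ 8 (mod 17), so λ ≡ 10.
  x = λ² - 8 - 6 = 100 - 14 ≡ 1; y = λ·(8 - 1) - 12 ≡ 7. → (1, 7)

(1, 7)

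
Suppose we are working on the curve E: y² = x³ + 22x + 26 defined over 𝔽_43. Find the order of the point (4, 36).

2P: tangent at (4, 36): λ = (3·4² + 22)/(2·36) ≡ 27/29. 29⁻¹ ≡ 3 (mod 43), so λ ≡ 27·3 ≡ 38.
  x = λ² - 4 - 4 = 1444 - 8 ≡ 17; y = λ·(4 - 17) - 36 ≡ 29. → (17, 29)
3P: (17, 29) + (4, 36). λ = (36 - 29)/(4 - 17) ≡ 7/30 mod 43. 30⁻¹ ≡ 33 (mod 43), so λ ≡ 16.
  x = λ² - 17 - 4 = 256 - 21 ≡ 20; y = λ·(17 - 20) - 29 ≡ 9. → (20, 9)
4P: (20, 9) + (4, 36). λ = (36 - 9)/(4 - 20) ≡ 27/27 mod 43. 27⁻¹ ≡ 8 (mod 43), so λ ≡ 1.
  x = λ² - 20 - 4 = 1 - 24 ≡ 20; y = λ·(20 - 20) - 9 ≡ 34. → (20, 34)
5P: (20, 34) + (4, 36). λ = (36 - 34)/(4 - 20) ≡ 2/27 mod 43. 27⁻¹ ≡ 8 (mod 43), so λ ≡ 16.
  x = λ² - 20 - 4 = 256 - 24 ≡ 17; y = λ·(20 - 17) - 34 ≡ 14. → (17, 14)
6P: (17, 14) + (4, 36). λ = (36 - 14)/(4 - 17) ≡ 22/30 mod 43. 30⁻¹ ≡ 33 (mod 43), so λ ≡ 38.
  x = λ² - 17 - 4 = 1444 - 21 ≡ 4; y = λ·(17 - 4) - 14 ≡ 7. → (4, 7)
7P: (4, 7) + (4, 36): same x and y₁ ≡ -y₂, so the sum is O.
7P = O, so the order is 7.

7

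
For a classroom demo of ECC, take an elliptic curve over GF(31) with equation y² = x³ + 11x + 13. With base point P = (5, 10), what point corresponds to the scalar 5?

(16, 10)

Repeated addition: build up to 5P.
2P: tangent at (5, 10): λ = (3·5² + 11)/(2·10) ≡ 24/20. 20⁻¹ ≡ 14 (mod 31), so λ ≡ 24·14 ≡ 26.
  x = λ² - 5 - 5 = 676 - 10 ≡ 15; y = λ·(5 - 15) - 10 ≡ 9. → (15, 9)
3P: (15, 9) + (5, 10). λ = (10 - 9)/(5 - 15) ≡ 1/21 mod 31. 21⁻¹ ≡ 3 (mod 31), so λ ≡ 3.
  x = λ² - 15 - 5 = 9 - 20 ≡ 20; y = λ·(15 - 20) - 9 ≡ 7. → (20, 7)
4P: (20, 7) + (5, 10). λ = (10 - 7)/(5 - 20) ≡ 3/16 mod 31. 16⁻¹ ≡ 2 (mod 31), so λ ≡ 6.
  x = λ² - 20 - 5 = 36 - 25 ≡ 11; y = λ·(20 - 11) - 7 ≡ 16. → (11, 16)
5P: (11, 16) + (5, 10). λ = (10 - 16)/(5 - 11) ≡ 25/25 mod 31. 25⁻¹ ≡ 5 (mod 31) since 25·5 = 125 ≡ 1, so λ ≡ 1.
  x = λ² - 11 - 5 = 1 - 16 ≡ 16; y = λ·(11 - 16) - 16 ≡ 10. → (16, 10)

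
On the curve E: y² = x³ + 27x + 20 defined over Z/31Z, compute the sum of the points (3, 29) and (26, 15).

(3, 29) + (26, 15). λ = (15 - 29)/(26 - 3) ≡ 17/23 mod 31. 23⁻¹ ≡ 27 (mod 31), so λ ≡ 25.
  x = λ² - 3 - 26 = 625 - 29 ≡ 7; y = λ·(3 - 7) - 29 ≡ 26. → (7, 26)

(7, 26)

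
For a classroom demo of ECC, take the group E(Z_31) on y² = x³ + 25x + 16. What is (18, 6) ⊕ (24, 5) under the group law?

(14, 14)

(18, 6) + (24, 5). λ = (5 - 6)/(24 - 18) ≡ 30/6 mod 31. 6⁻¹ ≡ 26 (mod 31) since 6·26 = 156 ≡ 1, so λ ≡ 5.
  x = λ² - 18 - 24 = 25 - 42 ≡ 14; y = λ·(18 - 14) - 6 ≡ 14. → (14, 14)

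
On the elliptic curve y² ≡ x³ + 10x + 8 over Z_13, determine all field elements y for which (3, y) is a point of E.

0

x³ + 10x + 8 = 65 ≡ 0 (mod 13).
Only y = 0 satisfies y² ≡ 0.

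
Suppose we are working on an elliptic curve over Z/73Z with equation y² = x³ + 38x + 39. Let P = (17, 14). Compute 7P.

(60, 66)

Repeated addition: build up to 7P.
2P: tangent at (17, 14): λ = (3·17² + 38)/(2·14) ≡ 29/28. 28⁻¹ ≡ 60 (mod 73), so λ ≡ 29·60 ≡ 61.
  x = λ² - 17 - 17 = 3721 - 34 ≡ 37; y = λ·(17 - 37) - 14 ≡ 7. → (37, 7)
3P: (37, 7) + (17, 14). λ = (14 - 7)/(17 - 37) ≡ 7/53 mod 73. 53⁻¹ ≡ 62 (mod 73) since 53·62 = 3286 ≡ 1, so λ ≡ 69.
  x = λ² - 37 - 17 = 4761 - 54 ≡ 35; y = λ·(37 - 35) - 7 ≡ 58. → (35, 58)
4P: (35, 58) + (17, 14). λ = (14 - 58)/(17 - 35) ≡ 29/55 mod 73. 55⁻¹ ≡ 4 (mod 73), so λ ≡ 43.
  x = λ² - 35 - 17 = 1849 - 52 ≡ 45; y = λ·(35 - 45) - 58 ≡ 23. → (45, 23)
5P: (45, 23) + (17, 14). λ = (14 - 23)/(17 - 45) ≡ 64/45 mod 73. 45⁻¹ ≡ 13 (mod 73) since 45·13 = 585 ≡ 1, so λ ≡ 29.
  x = λ² - 45 - 17 = 841 - 62 ≡ 49; y = λ·(45 - 49) - 23 ≡ 7. → (49, 7)
6P: (49, 7) + (17, 14). λ = (14 - 7)/(17 - 49) ≡ 7/41 mod 73. 41⁻¹ ≡ 57 (mod 73) since 41·57 = 2337 ≡ 1, so λ ≡ 34.
  x = λ² - 49 - 17 = 1156 - 66 ≡ 68; y = λ·(49 - 68) - 7 ≡ 4. → (68, 4)
7P: (68, 4) + (17, 14). λ = (14 - 4)/(17 - 68) ≡ 10/22 mod 73. 22⁻¹ ≡ 10 (mod 73), so λ ≡ 27.
  x = λ² - 68 - 17 = 729 - 85 ≡ 60; y = λ·(68 - 60) - 4 ≡ 66. → (60, 66)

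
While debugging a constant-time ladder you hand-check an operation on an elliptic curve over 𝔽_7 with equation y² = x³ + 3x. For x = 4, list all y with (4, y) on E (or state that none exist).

none

x³ + 3x + 0 = 76 ≡ 6 (mod 7).
6 is a non-residue mod 7; no y exists.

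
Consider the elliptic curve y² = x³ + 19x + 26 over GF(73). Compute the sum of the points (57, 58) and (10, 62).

(3, 57)

(57, 58) + (10, 62). λ = (62 - 58)/(10 - 57) ≡ 4/26 mod 73. 26⁻¹ ≡ 59 (mod 73), so λ ≡ 17.
  x = λ² - 57 - 10 = 289 - 67 ≡ 3; y = λ·(57 - 3) - 58 ≡ 57. → (3, 57)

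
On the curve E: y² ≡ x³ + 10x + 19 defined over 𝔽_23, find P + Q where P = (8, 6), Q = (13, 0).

(8, 6) + (13, 0). λ = (0 - 6)/(13 - 8) ≡ 17/5 mod 23. 5⁻¹ ≡ 14 (mod 23) since 5·14 = 70 ≡ 1, so λ ≡ 8.
  x = λ² - 8 - 13 = 64 - 21 ≡ 20; y = λ·(8 - 20) - 6 ≡ 13. → (20, 13)

(20, 13)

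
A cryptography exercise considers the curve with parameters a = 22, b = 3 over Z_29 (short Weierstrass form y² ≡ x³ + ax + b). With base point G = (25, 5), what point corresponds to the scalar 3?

Repeated addition: build up to 3G.
2G: tangent at (25, 5): λ = (3·25² + 22)/(2·5) ≡ 12/10. 10⁻¹ ≡ 3 (mod 29), so λ ≡ 12·3 ≡ 7.
  x = λ² - 25 - 25 = 49 - 50 ≡ 28; y = λ·(25 - 28) - 5 ≡ 3. → (28, 3)
3G: (28, 3) + (25, 5). λ = (5 - 3)/(25 - 28) ≡ 2/26 mod 29. 26⁻¹ ≡ 19 (mod 29), so λ ≡ 9.
  x = λ² - 28 - 25 = 81 - 53 ≡ 28; y = λ·(28 - 28) - 3 ≡ 26. → (28, 26)

(28, 26)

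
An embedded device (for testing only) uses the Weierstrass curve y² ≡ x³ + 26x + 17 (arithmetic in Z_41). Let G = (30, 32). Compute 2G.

tangent at (30, 32): λ = (3·30² + 26)/(2·32) ≡ 20/23. 23⁻¹ ≡ 25 (mod 41), so λ ≡ 20·25 ≡ 8.
  x = λ² - 30 - 30 = 64 - 60 ≡ 4; y = λ·(30 - 4) - 32 ≡ 12. → (4, 12)

(4, 12)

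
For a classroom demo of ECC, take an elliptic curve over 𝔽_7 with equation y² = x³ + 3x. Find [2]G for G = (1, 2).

tangent at (1, 2): λ = (3·1² + 3)/(2·2) ≡ 6/4. 4⁻¹ ≡ 2 (mod 7), so λ ≡ 6·2 ≡ 5.
  x = λ² - 1 - 1 = 25 - 2 ≡ 2; y = λ·(1 - 2) - 2 ≡ 0. → (2, 0)

(2, 0)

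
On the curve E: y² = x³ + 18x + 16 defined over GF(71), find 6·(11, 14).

Write Q = (11, 14).
Double-and-add on 6 = (110)₂. Start with Q = (11, 14) for the leading 1-bit.
double: tangent at (11, 14): λ = (3·11² + 18)/(2·14) ≡ 26/28. 28⁻¹ ≡ 33 (mod 71), so λ ≡ 26·33 ≡ 6.
  x = λ² - 11 - 11 = 36 - 22 ≡ 14; y = λ·(11 - 14) - 14 ≡ 39. → (14, 39)
add Q: (14, 39) + (11, 14). λ = (14 - 39)/(11 - 14) ≡ 46/68 mod 71. 68⁻¹ ≡ 47 (mod 71), so λ ≡ 32.
  x = λ² - 14 - 11 = 1024 - 25 ≡ 5; y = λ·(14 - 5) - 39 ≡ 36. → (5, 36)
double: tangent at (5, 36): λ = (3·5² + 18)/(2·36) ≡ 22/1. 1⁻¹ ≡ 1 (mod 71), so λ ≡ 22·1 ≡ 22.
  x = λ² - 5 - 5 = 484 - 10 ≡ 48; y = λ·(5 - 48) - 36 ≡ 12. → (48, 12)

(48, 12)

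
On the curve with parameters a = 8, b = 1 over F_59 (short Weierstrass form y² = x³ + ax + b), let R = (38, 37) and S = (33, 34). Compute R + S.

(38, 37) + (33, 34). λ = (34 - 37)/(33 - 38) ≡ 56/54 mod 59. 54⁻¹ ≡ 47 (mod 59), so λ ≡ 36.
  x = λ² - 38 - 33 = 1296 - 71 ≡ 45; y = λ·(38 - 45) - 37 ≡ 6. → (45, 6)

(45, 6)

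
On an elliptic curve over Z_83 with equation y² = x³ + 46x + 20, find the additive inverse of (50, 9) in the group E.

(50, 74)

-(50, 9) = (50, -9 mod 83) = (50, 74).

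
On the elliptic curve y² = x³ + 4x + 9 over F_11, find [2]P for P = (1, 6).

(3, 2)

tangent at (1, 6): λ = (3·1² + 4)/(2·6) ≡ 7/1. 1⁻¹ ≡ 1 (mod 11), so λ ≡ 7·1 ≡ 7.
  x = λ² - 1 - 1 = 49 - 2 ≡ 3; y = λ·(1 - 3) - 6 ≡ 2. → (3, 2)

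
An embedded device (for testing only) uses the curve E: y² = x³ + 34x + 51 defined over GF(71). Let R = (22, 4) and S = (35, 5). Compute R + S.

(22, 4) + (35, 5). λ = (5 - 4)/(35 - 22) ≡ 1/13 mod 71. 13⁻¹ ≡ 11 (mod 71) since 13·11 = 143 ≡ 1, so λ ≡ 11.
  x = λ² - 22 - 35 = 121 - 57 ≡ 64; y = λ·(22 - 64) - 4 ≡ 31. → (64, 31)

(64, 31)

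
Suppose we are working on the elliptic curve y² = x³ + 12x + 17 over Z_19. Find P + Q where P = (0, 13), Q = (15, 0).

(0, 13) + (15, 0). λ = (0 - 13)/(15 - 0) ≡ 6/15 mod 19. 15⁻¹ ≡ 14 (mod 19) since 15·14 = 210 ≡ 1, so λ ≡ 8.
  x = λ² - 0 - 15 = 64 - 15 ≡ 11; y = λ·(0 - 11) - 13 ≡ 13. → (11, 13)

(11, 13)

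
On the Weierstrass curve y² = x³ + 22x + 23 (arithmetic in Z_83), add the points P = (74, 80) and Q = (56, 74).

(74, 80) + (56, 74). λ = (74 - 80)/(56 - 74) ≡ 77/65 mod 83. 65⁻¹ ≡ 23 (mod 83), so λ ≡ 28.
  x = λ² - 74 - 56 = 784 - 130 ≡ 73; y = λ·(74 - 73) - 80 ≡ 31. → (73, 31)

(73, 31)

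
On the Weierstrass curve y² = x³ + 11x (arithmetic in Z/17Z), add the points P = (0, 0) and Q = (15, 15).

(3, 14)

(0, 0) + (15, 15). λ = (15 - 0)/(15 - 0) ≡ 15/15 mod 17. 15⁻¹ ≡ 8 (mod 17), so λ ≡ 1.
  x = λ² - 0 - 15 = 1 - 15 ≡ 3; y = λ·(0 - 3) - 0 ≡ 14. → (3, 14)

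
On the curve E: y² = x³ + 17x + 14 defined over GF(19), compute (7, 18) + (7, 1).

O

The two points share x = 7 and their y-coordinates satisfy 18 + 1 ≡ 0 (mod 19), so they are inverses. Their sum is 𝒪.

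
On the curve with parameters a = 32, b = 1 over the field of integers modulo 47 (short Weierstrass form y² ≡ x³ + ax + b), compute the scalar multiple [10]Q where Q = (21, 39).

(32, 0)

Repeated addition: build up to 10Q.
2Q: tangent at (21, 39): λ = (3·21² + 32)/(2·39) ≡ 39/31. 31⁻¹ ≡ 44 (mod 47), so λ ≡ 39·44 ≡ 24.
  x = λ² - 21 - 21 = 576 - 42 ≡ 17; y = λ·(21 - 17) - 39 ≡ 10. → (17, 10)
3Q: (17, 10) + (21, 39). λ = (39 - 10)/(21 - 17) ≡ 29/4 mod 47. 4⁻¹ ≡ 12 (mod 47), so λ ≡ 19.
  x = λ² - 17 - 21 = 361 - 38 ≡ 41; y = λ·(17 - 41) - 10 ≡ 4. → (41, 4)
4Q: (41, 4) + (21, 39). λ = (39 - 4)/(21 - 41) ≡ 35/27 mod 47. 27⁻¹ ≡ 7 (mod 47), so λ ≡ 10.
  x = λ² - 41 - 21 = 100 - 62 ≡ 38; y = λ·(41 - 38) - 4 ≡ 26. → (38, 26)
5Q: (38, 26) + (21, 39). λ = (39 - 26)/(21 - 38) ≡ 13/30 mod 47. 30⁻¹ ≡ 11 (mod 47), so λ ≡ 2.
  x = λ² - 38 - 21 = 4 - 59 ≡ 39; y = λ·(38 - 39) - 26 ≡ 19. → (39, 19)
6Q: (39, 19) + (21, 39). λ = (39 - 19)/(21 - 39) ≡ 20/29 mod 47. 29⁻¹ ≡ 13 (mod 47), so λ ≡ 25.
  x = λ² - 39 - 21 = 625 - 60 ≡ 1; y = λ·(39 - 1) - 19 ≡ 38. → (1, 38)
7Q: (1, 38) + (21, 39). λ = (39 - 38)/(21 - 1) ≡ 1/20 mod 47. 20⁻¹ ≡ 40 (mod 47), so λ ≡ 40.
  x = λ² - 1 - 21 = 1600 - 22 ≡ 27; y = λ·(1 - 27) - 38 ≡ 3. → (27, 3)
8Q: (27, 3) + (21, 39). λ = (39 - 3)/(21 - 27) ≡ 36/41 mod 47. 41⁻¹ ≡ 39 (mod 47), so λ ≡ 41.
  x = λ² - 27 - 21 = 1681 - 48 ≡ 35; y = λ·(27 - 35) - 3 ≡ 45. → (35, 45)
9Q: (35, 45) + (21, 39). λ = (39 - 45)/(21 - 35) ≡ 41/33 mod 47. 33⁻¹ ≡ 10 (mod 47), so λ ≡ 34.
  x = λ² - 35 - 21 = 1156 - 56 ≡ 19; y = λ·(35 - 19) - 45 ≡ 29. → (19, 29)
10Q: (19, 29) + (21, 39). λ = (39 - 29)/(21 - 19) ≡ 10/2 mod 47. 2⁻¹ ≡ 24 (mod 47), so λ ≡ 5.
  x = λ² - 19 - 21 = 25 - 40 ≡ 32; y = λ·(19 - 32) - 29 ≡ 0. → (32, 0)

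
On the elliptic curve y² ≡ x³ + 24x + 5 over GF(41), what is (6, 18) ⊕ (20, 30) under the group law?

(6, 18) + (20, 30). λ = (30 - 18)/(20 - 6) ≡ 12/14 mod 41. 14⁻¹ ≡ 3 (mod 41), so λ ≡ 36.
  x = λ² - 6 - 20 = 1296 - 26 ≡ 40; y = λ·(6 - 40) - 18 ≡ 29. → (40, 29)

(40, 29)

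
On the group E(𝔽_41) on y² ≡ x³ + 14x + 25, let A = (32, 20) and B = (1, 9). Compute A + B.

(17, 25)

(32, 20) + (1, 9). λ = (9 - 20)/(1 - 32) ≡ 30/10 mod 41. 10⁻¹ ≡ 37 (mod 41), so λ ≡ 3.
  x = λ² - 32 - 1 = 9 - 33 ≡ 17; y = λ·(32 - 17) - 20 ≡ 25. → (17, 25)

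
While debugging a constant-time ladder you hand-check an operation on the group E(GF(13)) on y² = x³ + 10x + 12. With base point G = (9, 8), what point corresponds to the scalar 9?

Double-and-add on 9 = (1001)₂. Start with G = (9, 8) for the leading 1-bit.
double: tangent at (9, 8): λ = (3·9² + 10)/(2·8) ≡ 6/3. 3⁻¹ ≡ 9 (mod 13), so λ ≡ 6·9 ≡ 2.
  x = λ² - 9 - 9 = 4 - 18 ≡ 12; y = λ·(9 - 12) - 8 ≡ 12. → (12, 12)
double: tangent at (12, 12): λ = (3·12² + 10)/(2·12) ≡ 0/11. 11⁻¹ ≡ 6 (mod 13) since 11·6 = 66 ≡ 1, so λ ≡ 0·6 ≡ 0.
  x = λ² - 12 - 12 = 0 - 24 ≡ 2; y = λ·(12 - 2) - 12 ≡ 1. → (2, 1)
double: tangent at (2, 1): λ = (3·2² + 10)/(2·1) ≡ 9/2. 2⁻¹ ≡ 7 (mod 13) since 2·7 = 14 ≡ 1, so λ ≡ 9·7 ≡ 11.
  x = λ² - 2 - 2 = 121 - 4 ≡ 0; y = λ·(2 - 0) - 1 ≡ 8. → (0, 8)
add G: (0, 8) + (9, 8). λ = (8 - 8)/(9 - 0) ≡ 0/9 mod 13. 9⁻¹ ≡ 3 (mod 13), so λ ≡ 0.
  x = λ² - 0 - 9 = 0 - 9 ≡ 4; y = λ·(0 - 4) - 8 ≡ 5. → (4, 5)

(4, 5)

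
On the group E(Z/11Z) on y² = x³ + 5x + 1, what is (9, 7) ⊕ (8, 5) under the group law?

(9, 7) + (8, 5). λ = (5 - 7)/(8 - 9) ≡ 9/10 mod 11. 10⁻¹ ≡ 10 (mod 11) since 10·10 = 100 ≡ 1, so λ ≡ 2.
  x = λ² - 9 - 8 = 4 - 17 ≡ 9; y = λ·(9 - 9) - 7 ≡ 4. → (9, 4)

(9, 4)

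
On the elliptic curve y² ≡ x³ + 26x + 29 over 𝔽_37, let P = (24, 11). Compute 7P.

Repeated addition: build up to 7P.
2P: tangent at (24, 11): λ = (3·24² + 26)/(2·11) ≡ 15/22. 22⁻¹ ≡ 32 (mod 37), so λ ≡ 15·32 ≡ 36.
  x = λ² - 24 - 24 = 1296 - 48 ≡ 27; y = λ·(24 - 27) - 11 ≡ 29. → (27, 29)
3P: (27, 29) + (24, 11). λ = (11 - 29)/(24 - 27) ≡ 19/34 mod 37. 34⁻¹ ≡ 12 (mod 37), so λ ≡ 6.
  x = λ² - 27 - 24 = 36 - 51 ≡ 22; y = λ·(27 - 22) - 29 ≡ 1. → (22, 1)
4P: (22, 1) + (24, 11). λ = (11 - 1)/(24 - 22) ≡ 10/2 mod 37. 2⁻¹ ≡ 19 (mod 37), so λ ≡ 5.
  x = λ² - 22 - 24 = 25 - 46 ≡ 16; y = λ·(22 - 16) - 1 ≡ 29. → (16, 29)
5P: (16, 29) + (24, 11). λ = (11 - 29)/(24 - 16) ≡ 19/8 mod 37. 8⁻¹ ≡ 14 (mod 37), so λ ≡ 7.
  x = λ² - 16 - 24 = 49 - 40 ≡ 9; y = λ·(16 - 9) - 29 ≡ 20. → (9, 20)
6P: (9, 20) + (24, 11). λ = (11 - 20)/(24 - 9) ≡ 28/15 mod 37. 15⁻¹ ≡ 5 (mod 37) since 15·5 = 75 ≡ 1, so λ ≡ 29.
  x = λ² - 9 - 24 = 841 - 33 ≡ 31; y = λ·(9 - 31) - 20 ≡ 8. → (31, 8)
7P: (31, 8) + (24, 11). λ = (11 - 8)/(24 - 31) ≡ 3/30 mod 37. 30⁻¹ ≡ 21 (mod 37) since 30·21 = 630 ≡ 1, so λ ≡ 26.
  x = λ² - 31 - 24 = 676 - 55 ≡ 29; y = λ·(31 - 29) - 8 ≡ 7. → (29, 7)

(29, 7)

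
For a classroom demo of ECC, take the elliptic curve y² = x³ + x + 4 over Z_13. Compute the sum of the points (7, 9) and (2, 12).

(7, 9) + (2, 12). λ = (12 - 9)/(2 - 7) ≡ 3/8 mod 13. 8⁻¹ ≡ 5 (mod 13) since 8·5 = 40 ≡ 1, so λ ≡ 2.
  x = λ² - 7 - 2 = 4 - 9 ≡ 8; y = λ·(7 - 8) - 9 ≡ 2. → (8, 2)

(8, 2)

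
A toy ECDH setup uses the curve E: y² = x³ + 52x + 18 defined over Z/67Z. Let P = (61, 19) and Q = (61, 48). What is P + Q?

O

The two points share x = 61 and their y-coordinates satisfy 19 + 48 ≡ 0 (mod 67), so they are inverses. Their sum is 𝒪.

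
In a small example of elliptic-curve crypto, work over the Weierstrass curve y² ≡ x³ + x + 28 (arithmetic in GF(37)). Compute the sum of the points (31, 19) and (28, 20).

(11, 36)

(31, 19) + (28, 20). λ = (20 - 19)/(28 - 31) ≡ 1/34 mod 37. 34⁻¹ ≡ 12 (mod 37) since 34·12 = 408 ≡ 1, so λ ≡ 12.
  x = λ² - 31 - 28 = 144 - 59 ≡ 11; y = λ·(31 - 11) - 19 ≡ 36. → (11, 36)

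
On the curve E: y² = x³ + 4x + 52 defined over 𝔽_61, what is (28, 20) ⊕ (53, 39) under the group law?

(0, 33)

(28, 20) + (53, 39). λ = (39 - 20)/(53 - 28) ≡ 19/25 mod 61. 25⁻¹ ≡ 22 (mod 61), so λ ≡ 52.
  x = λ² - 28 - 53 = 2704 - 81 ≡ 0; y = λ·(28 - 0) - 20 ≡ 33. → (0, 33)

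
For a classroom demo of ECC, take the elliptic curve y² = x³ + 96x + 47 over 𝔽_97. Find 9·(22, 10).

Write P = (22, 10).
Repeated addition: build up to 9P.
2P: tangent at (22, 10): λ = (3·22² + 96)/(2·10) ≡ 93/20. 20⁻¹ ≡ 34 (mod 97) since 20·34 = 680 ≡ 1, so λ ≡ 93·34 ≡ 58.
  x = λ² - 22 - 22 = 3364 - 44 ≡ 22; y = λ·(22 - 22) - 10 ≡ 87. → (22, 87)
3P: (22, 87) + (22, 10): same x and y₁ ≡ -y₂, so the sum is O.
4P: O + (22, 10) = (22, 10) (identity).
5P: tangent at (22, 10): λ = (3·22² + 96)/(2·10) ≡ 93/20. 20⁻¹ ≡ 34 (mod 97), so λ ≡ 93·34 ≡ 58.
  x = λ² - 22 - 22 = 3364 - 44 ≡ 22; y = λ·(22 - 22) - 10 ≡ 87. → (22, 87)
6P: (22, 87) + (22, 10): same x and y₁ ≡ -y₂, so the sum is O.
7P: O + (22, 10) = (22, 10) (identity).
8P: tangent at (22, 10): λ = (3·22² + 96)/(2·10) ≡ 93/20. 20⁻¹ ≡ 34 (mod 97) since 20·34 = 680 ≡ 1, so λ ≡ 93·34 ≡ 58.
  x = λ² - 22 - 22 = 3364 - 44 ≡ 22; y = λ·(22 - 22) - 10 ≡ 87. → (22, 87)
9P: (22, 87) + (22, 10): same x and y₁ ≡ -y₂, so the sum is O.

O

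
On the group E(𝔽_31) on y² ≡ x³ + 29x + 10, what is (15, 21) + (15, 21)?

(5, 30)

tangent at (15, 21): λ = (3·15² + 29)/(2·21) ≡ 22/11. 11⁻¹ ≡ 17 (mod 31) since 11·17 = 187 ≡ 1, so λ ≡ 22·17 ≡ 2.
  x = λ² - 15 - 15 = 4 - 30 ≡ 5; y = λ·(15 - 5) - 21 ≡ 30. → (5, 30)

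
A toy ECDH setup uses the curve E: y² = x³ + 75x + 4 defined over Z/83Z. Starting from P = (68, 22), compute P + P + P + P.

(32, 48)

Double-and-add on 4 = (100)₂. Start with P = (68, 22) for the leading 1-bit.
double: tangent at (68, 22): λ = (3·68² + 75)/(2·22) ≡ 3/44. 44⁻¹ ≡ 17 (mod 83) since 44·17 = 748 ≡ 1, so λ ≡ 3·17 ≡ 51.
  x = λ² - 68 - 68 = 2601 - 136 ≡ 58; y = λ·(68 - 58) - 22 ≡ 73. → (58, 73)
double: tangent at (58, 73): λ = (3·58² + 75)/(2·73) ≡ 41/63. 63⁻¹ ≡ 29 (mod 83) since 63·29 = 1827 ≡ 1, so λ ≡ 41·29 ≡ 27.
  x = λ² - 58 - 58 = 729 - 116 ≡ 32; y = λ·(58 - 32) - 73 ≡ 48. → (32, 48)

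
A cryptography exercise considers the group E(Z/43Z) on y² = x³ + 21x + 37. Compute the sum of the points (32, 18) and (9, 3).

(16, 13)

(32, 18) + (9, 3). λ = (3 - 18)/(9 - 32) ≡ 28/20 mod 43. 20⁻¹ ≡ 28 (mod 43) since 20·28 = 560 ≡ 1, so λ ≡ 10.
  x = λ² - 32 - 9 = 100 - 41 ≡ 16; y = λ·(32 - 16) - 18 ≡ 13. → (16, 13)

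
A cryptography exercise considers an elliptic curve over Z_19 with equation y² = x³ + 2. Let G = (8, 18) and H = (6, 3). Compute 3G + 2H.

First 3G:
Repeated addition: build up to 3G.
2G: tangent at (8, 18): λ = (3·8² + 0)/(2·18) ≡ 2/17. 17⁻¹ ≡ 9 (mod 19), so λ ≡ 2·9 ≡ 18.
  x = λ² - 8 - 8 = 324 - 16 ≡ 4; y = λ·(8 - 4) - 18 ≡ 16. → (4, 16)
3G: (4, 16) + (8, 18). λ = (18 - 16)/(8 - 4) ≡ 2/4 mod 19. 4⁻¹ ≡ 5 (mod 19), so λ ≡ 10.
  x = λ² - 4 - 8 = 100 - 12 ≡ 12; y = λ·(4 - 12) - 16 ≡ 18. → (12, 18)
3G = (12, 18).
Next 2H:
Repeated addition: build up to 2H.
2H: tangent at (6, 3): λ = (3·6² + 0)/(2·3) ≡ 13/6. 6⁻¹ ≡ 16 (mod 19), so λ ≡ 13·16 ≡ 18.
  x = λ² - 6 - 6 = 324 - 12 ≡ 8; y = λ·(6 - 8) - 3 ≡ 18. → (8, 18)
2H = (8, 18).
Finally 3G + 2H:
(12, 18) + (8, 18). λ = (18 - 18)/(8 - 12) ≡ 0/15 mod 19. 15⁻¹ ≡ 14 (mod 19) since 15·14 = 210 ≡ 1, so λ ≡ 0.
  x = λ² - 12 - 8 = 0 - 20 ≡ 18; y = λ·(12 - 18) - 18 ≡ 1. → (18, 1)

(18, 1)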